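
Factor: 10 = 2^1*5^1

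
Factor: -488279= -11^1*44389^1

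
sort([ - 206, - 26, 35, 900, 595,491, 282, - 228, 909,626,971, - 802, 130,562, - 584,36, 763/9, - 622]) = [ - 802, - 622, - 584, - 228, - 206, - 26, 35,36 , 763/9, 130, 282, 491, 562, 595, 626,900,909, 971 ] 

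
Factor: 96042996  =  2^2*3^4*7^1*17^1*47^1 * 53^1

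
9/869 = 9/869 = 0.01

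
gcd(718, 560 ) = 2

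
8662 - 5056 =3606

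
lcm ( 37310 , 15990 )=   111930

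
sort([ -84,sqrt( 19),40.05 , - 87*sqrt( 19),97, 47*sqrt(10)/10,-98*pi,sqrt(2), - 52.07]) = [ - 87 * sqrt( 19), -98 * pi, - 84,  -  52.07, sqrt(2), sqrt( 19),47*sqrt( 10)/10, 40.05 , 97]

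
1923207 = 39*49313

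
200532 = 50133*4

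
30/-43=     -  1+13/43 = - 0.70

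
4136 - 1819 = 2317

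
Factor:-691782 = - 2^1*3^1* 7^2*13^1*181^1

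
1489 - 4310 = - 2821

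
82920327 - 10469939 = 72450388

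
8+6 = 14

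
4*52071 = 208284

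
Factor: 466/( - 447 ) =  - 2^1 * 3^( -1)*149^( - 1)*233^1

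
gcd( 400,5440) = 80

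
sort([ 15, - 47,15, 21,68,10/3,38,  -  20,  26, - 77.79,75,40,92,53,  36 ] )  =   [ - 77.79, - 47, - 20,10/3,15,15,  21,26, 36,38,40, 53,68, 75, 92] 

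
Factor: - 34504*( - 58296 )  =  2^6*3^1*7^1*19^1*227^1*347^1 = 2011445184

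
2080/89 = 2080/89 = 23.37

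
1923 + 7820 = 9743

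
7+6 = 13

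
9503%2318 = 231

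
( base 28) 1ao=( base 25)1id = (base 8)2100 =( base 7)3113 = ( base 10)1088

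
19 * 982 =18658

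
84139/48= 84139/48 = 1752.90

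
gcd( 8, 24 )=8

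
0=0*1523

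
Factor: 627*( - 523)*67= - 21970707 = -  3^1 * 11^1*19^1 * 67^1 * 523^1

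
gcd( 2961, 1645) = 329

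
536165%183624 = 168917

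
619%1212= 619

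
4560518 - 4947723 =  - 387205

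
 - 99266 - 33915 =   -  133181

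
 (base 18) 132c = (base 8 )15304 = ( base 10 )6852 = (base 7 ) 25656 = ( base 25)AO2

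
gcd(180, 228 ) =12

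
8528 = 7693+835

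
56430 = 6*9405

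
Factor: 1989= 3^2 * 13^1*17^1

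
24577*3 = 73731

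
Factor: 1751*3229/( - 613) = - 5653979/613 = -17^1  *103^1* 613^( - 1)*3229^1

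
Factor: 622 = 2^1*311^1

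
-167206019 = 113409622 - 280615641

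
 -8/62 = -4/31  =  - 0.13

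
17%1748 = 17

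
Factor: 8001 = 3^2*7^1*127^1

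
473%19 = 17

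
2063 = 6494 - 4431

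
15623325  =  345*45285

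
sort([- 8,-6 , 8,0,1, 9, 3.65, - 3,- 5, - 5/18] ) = [ - 8,-6 , - 5,-3, - 5/18,0,1, 3.65,8,9]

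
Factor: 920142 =2^1*3^2*17^1* 31^1*97^1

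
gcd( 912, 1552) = 16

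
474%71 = 48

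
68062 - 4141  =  63921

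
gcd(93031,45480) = 1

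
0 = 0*783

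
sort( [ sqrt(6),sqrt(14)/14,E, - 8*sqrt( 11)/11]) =[ - 8*sqrt(11)/11, sqrt(14)/14 , sqrt( 6 ), E]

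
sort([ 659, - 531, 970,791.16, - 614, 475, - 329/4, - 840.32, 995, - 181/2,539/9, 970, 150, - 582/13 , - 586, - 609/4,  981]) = [ - 840.32,  -  614, - 586,-531,- 609/4, - 181/2,-329/4, - 582/13,539/9, 150,475,659, 791.16, 970, 970, 981, 995]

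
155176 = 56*2771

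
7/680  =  7/680  =  0.01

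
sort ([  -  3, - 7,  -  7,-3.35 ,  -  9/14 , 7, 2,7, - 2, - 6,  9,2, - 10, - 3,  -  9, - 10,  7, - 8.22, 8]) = [ - 10,-10,  -  9,- 8.22,  -  7, - 7 ,  -  6, - 3.35 ,-3, - 3  , - 2,-9/14 , 2,2,  7, 7,  7 , 8,9]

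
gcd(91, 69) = 1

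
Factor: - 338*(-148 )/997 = 50024/997= 2^3 * 13^2*37^1 *997^( - 1 ) 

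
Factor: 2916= 2^2 *3^6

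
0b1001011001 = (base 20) 1A1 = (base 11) 4a7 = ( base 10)601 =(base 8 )1131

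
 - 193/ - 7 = 193/7 = 27.57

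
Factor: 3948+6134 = 2^1*71^2 = 10082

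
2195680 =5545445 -3349765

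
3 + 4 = 7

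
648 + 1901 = 2549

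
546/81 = 182/27=6.74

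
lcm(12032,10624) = 998656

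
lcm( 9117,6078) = 18234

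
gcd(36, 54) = 18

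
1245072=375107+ 869965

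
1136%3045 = 1136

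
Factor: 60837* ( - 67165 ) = - 3^1 *5^1*7^2*19^1 * 101^1*2897^1 = - 4086117105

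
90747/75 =30249/25 = 1209.96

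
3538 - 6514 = -2976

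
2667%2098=569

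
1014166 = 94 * 10789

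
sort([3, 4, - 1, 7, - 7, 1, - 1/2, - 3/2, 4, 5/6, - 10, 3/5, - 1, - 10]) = [ - 10 , - 10, -7,-3/2, - 1 , - 1 , - 1/2, 3/5,5/6,1, 3,  4, 4, 7]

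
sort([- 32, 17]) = [-32 , 17]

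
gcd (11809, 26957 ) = 7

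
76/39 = 76/39 = 1.95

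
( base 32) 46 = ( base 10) 134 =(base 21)68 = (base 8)206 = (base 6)342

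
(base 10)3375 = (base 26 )4pl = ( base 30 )3mf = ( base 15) 1000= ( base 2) 110100101111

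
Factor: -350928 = -2^4 * 3^2*2437^1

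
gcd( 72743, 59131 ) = 1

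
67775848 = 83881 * 808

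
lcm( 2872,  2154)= 8616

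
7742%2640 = 2462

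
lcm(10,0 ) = 0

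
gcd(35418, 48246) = 6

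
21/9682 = 21/9682 = 0.00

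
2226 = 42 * 53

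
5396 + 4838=10234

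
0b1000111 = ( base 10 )71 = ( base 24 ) 2n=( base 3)2122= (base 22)35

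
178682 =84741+93941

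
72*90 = 6480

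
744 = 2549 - 1805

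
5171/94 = 55+1/94 = 55.01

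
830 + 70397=71227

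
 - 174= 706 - 880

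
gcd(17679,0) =17679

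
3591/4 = 3591/4 = 897.75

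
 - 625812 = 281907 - 907719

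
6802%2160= 322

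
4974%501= 465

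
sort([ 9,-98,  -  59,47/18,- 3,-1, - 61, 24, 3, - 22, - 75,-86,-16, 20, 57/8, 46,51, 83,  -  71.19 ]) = [ - 98,-86, - 75, - 71.19, - 61, - 59, - 22,  -  16, - 3,-1, 47/18, 3, 57/8, 9,20,24,46, 51,  83] 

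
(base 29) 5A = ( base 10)155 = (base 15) A5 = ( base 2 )10011011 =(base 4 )2123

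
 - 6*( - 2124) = 12744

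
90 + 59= 149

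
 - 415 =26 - 441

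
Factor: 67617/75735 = 683/765 = 3^( - 2 )*5^ ( - 1 )*17^ (  -  1)*683^1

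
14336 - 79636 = -65300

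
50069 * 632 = 31643608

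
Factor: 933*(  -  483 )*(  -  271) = 3^2 * 7^1*23^1*271^1*311^1 = 122123169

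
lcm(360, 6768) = 33840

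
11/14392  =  11/14392 = 0.00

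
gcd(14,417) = 1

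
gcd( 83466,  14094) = 18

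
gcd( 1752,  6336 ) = 24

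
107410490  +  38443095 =145853585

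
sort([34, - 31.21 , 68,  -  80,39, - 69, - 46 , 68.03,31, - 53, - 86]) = [ - 86, - 80, - 69, - 53, - 46,-31.21, 31,  34, 39,68, 68.03 ] 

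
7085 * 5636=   39931060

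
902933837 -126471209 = 776462628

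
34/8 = 4 + 1/4 = 4.25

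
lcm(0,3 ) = 0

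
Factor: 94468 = 2^2 * 11^1*19^1*113^1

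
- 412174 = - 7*58882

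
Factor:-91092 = -2^2*3^1*7591^1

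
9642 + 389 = 10031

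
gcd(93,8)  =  1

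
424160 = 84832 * 5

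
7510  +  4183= 11693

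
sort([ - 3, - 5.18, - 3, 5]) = [-5.18,-3, - 3, 5]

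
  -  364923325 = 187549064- 552472389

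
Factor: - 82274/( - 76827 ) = 2^1*3^( - 1)*31^1*1327^1*25609^(  -  1)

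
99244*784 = 77807296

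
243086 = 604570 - 361484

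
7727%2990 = 1747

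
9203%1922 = 1515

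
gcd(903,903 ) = 903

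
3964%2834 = 1130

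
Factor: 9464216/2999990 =2^2*5^( - 1 )*7^( - 1 )*17^( - 1)*2521^( -1 ) * 1183027^1 = 4732108/1499995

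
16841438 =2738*6151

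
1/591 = 1/591 =0.00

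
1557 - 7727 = - 6170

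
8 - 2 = 6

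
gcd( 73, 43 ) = 1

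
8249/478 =17 + 123/478 = 17.26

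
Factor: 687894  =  2^1*3^1*114649^1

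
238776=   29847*8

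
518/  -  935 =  - 1+417/935 = - 0.55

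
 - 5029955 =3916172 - 8946127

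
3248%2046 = 1202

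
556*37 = 20572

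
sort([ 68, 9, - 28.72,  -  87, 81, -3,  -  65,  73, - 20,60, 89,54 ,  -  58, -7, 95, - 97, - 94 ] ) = [- 97, - 94, - 87,  -  65 , -58, - 28.72, - 20,-7, - 3,9,54, 60, 68,  73, 81,89, 95] 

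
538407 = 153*3519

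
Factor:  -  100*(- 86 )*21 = 2^3*3^1*5^2*7^1*43^1= 180600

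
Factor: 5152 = 2^5*7^1 * 23^1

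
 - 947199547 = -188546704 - 758652843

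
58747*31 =1821157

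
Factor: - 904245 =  -3^1*5^1 * 23^1*2621^1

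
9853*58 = 571474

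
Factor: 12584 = 2^3*11^2*13^1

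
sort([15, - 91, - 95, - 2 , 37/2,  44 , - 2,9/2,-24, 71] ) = [ - 95, - 91, - 24,- 2, - 2,9/2, 15,37/2,44,71 ]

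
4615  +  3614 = 8229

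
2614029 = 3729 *701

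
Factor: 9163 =7^2*11^1*17^1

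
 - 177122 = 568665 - 745787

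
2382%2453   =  2382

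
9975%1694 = 1505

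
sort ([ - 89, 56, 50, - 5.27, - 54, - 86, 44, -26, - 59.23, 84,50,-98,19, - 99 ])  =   [- 99, - 98, - 89,  -  86, - 59.23,-54 , - 26, -5.27,19,44, 50,50,56, 84]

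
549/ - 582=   -  1  +  11/194=- 0.94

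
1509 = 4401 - 2892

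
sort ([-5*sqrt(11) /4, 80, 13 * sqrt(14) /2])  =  [-5* sqrt(11)/4,13*sqrt(14)/2, 80]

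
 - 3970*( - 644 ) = 2556680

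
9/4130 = 9/4130 = 0.00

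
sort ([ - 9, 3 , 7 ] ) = [ - 9,  3,  7] 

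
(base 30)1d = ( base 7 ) 61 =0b101011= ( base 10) 43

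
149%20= 9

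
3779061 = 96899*39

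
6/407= 6/407 =0.01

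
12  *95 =1140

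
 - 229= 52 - 281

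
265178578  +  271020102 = 536198680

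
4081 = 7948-3867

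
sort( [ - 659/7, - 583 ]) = [ - 583 , - 659/7]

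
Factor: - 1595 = -5^1*11^1*29^1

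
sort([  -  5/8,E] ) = [  -  5/8  ,  E ] 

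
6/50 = 3/25 =0.12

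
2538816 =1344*1889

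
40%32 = 8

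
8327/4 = 2081 + 3/4 = 2081.75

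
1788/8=447/2  =  223.50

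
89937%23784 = 18585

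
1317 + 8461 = 9778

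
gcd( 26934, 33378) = 6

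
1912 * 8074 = 15437488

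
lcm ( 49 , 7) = 49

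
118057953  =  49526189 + 68531764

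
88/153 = 88/153 = 0.58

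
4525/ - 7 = -4525/7 = - 646.43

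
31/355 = 31/355   =  0.09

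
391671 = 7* 55953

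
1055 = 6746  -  5691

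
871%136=55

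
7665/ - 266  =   - 1095/38 =-28.82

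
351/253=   351/253 = 1.39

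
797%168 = 125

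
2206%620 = 346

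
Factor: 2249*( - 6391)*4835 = - 69495190765=- 5^1*7^1*11^1 *13^1*83^1*173^1*967^1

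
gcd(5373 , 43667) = 1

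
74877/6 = 12479+1/2  =  12479.50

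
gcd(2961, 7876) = 1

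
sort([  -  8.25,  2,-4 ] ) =[ -8.25, - 4,2]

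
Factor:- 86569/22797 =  - 3^ ( - 2)*7^1*17^(- 1 )*83^1 = -  581/153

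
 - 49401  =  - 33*1497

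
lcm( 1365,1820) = 5460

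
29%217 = 29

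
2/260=1/130 = 0.01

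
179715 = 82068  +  97647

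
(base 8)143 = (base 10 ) 99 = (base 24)43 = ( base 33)30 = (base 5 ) 344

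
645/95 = 129/19 =6.79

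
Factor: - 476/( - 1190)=2^1*5^( - 1)= 2/5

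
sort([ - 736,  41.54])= [ - 736, 41.54 ] 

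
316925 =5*63385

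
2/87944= 1/43972 = 0.00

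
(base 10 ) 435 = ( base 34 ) CR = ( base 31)e1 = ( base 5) 3220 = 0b110110011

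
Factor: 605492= 2^2*19^1 * 31^1 * 257^1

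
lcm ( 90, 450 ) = 450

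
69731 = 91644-21913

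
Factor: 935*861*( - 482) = - 388026870=- 2^1*3^1*5^1*7^1*11^1*17^1* 41^1*241^1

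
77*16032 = 1234464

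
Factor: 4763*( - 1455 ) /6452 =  - 2^( - 2)*3^1 * 5^1*11^1*97^1*433^1*1613^(-1) = - 6930165/6452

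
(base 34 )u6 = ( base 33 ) V3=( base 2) 10000000010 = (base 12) 716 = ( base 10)1026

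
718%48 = 46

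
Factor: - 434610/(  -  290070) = 293^( - 1 )*439^1=439/293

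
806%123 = 68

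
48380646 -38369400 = 10011246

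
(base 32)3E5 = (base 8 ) 6705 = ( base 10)3525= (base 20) 8G5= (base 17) C36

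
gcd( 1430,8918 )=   26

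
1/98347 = 1/98347 = 0.00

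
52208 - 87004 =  - 34796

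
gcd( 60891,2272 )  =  1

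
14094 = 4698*3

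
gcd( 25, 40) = 5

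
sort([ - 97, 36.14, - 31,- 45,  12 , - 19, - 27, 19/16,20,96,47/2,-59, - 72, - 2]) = [ - 97 , - 72,  -  59, - 45,- 31, - 27, - 19, - 2, 19/16,12,20,47/2,36.14, 96 ] 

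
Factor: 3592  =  2^3*449^1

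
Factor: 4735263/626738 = 2^(- 1 )* 3^1*7^(-1)*13^1*23^1* 89^(-1)*503^( - 1 )*5279^1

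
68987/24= 68987/24 = 2874.46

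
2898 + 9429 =12327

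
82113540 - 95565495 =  - 13451955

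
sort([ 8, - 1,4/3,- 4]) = [ - 4,-1, 4/3 , 8]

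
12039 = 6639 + 5400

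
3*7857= 23571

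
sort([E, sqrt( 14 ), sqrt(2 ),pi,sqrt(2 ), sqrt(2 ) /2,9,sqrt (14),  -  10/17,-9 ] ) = [ - 9,-10/17,sqrt(2 )/2, sqrt( 2 ),sqrt ( 2),  E,pi,  sqrt(14 ),sqrt( 14), 9]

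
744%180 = 24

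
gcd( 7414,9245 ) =1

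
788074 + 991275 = 1779349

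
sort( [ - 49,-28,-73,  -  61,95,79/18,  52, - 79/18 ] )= [ - 73, - 61, - 49, - 28, -79/18,79/18, 52,95]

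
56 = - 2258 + 2314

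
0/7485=0 = 0.00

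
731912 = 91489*8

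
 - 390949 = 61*(-6409 ) 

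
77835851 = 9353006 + 68482845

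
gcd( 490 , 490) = 490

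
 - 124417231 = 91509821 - 215927052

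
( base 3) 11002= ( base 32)3E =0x6e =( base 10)110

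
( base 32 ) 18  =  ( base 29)1B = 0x28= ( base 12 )34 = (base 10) 40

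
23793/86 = 23793/86  =  276.66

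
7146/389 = 18 + 144/389 = 18.37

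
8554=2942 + 5612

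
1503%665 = 173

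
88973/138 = 644+101/138 = 644.73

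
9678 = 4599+5079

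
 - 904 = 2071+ -2975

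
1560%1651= 1560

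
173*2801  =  484573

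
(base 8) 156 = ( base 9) 132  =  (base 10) 110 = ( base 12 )92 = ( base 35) 35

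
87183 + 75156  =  162339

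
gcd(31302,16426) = 2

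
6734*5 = 33670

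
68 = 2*34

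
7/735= 1/105=0.01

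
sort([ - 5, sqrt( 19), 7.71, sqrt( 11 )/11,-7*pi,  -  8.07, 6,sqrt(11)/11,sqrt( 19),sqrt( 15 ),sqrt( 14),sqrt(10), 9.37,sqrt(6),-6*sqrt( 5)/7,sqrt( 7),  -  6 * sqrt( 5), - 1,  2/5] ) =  [  -  7*pi, - 6*sqrt(5),  -  8.07,-5, - 6*sqrt( 5) /7, - 1,sqrt( 11) /11,sqrt( 11 )/11,2/5,sqrt(6 ),sqrt( 7 ),sqrt(10),sqrt(14 ), sqrt( 15 ),sqrt( 19 ),sqrt(19 ) , 6, 7.71,9.37] 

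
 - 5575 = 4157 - 9732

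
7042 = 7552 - 510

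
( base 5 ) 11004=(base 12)52a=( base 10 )754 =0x2f2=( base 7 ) 2125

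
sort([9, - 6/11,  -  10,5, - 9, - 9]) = [ - 10, - 9, - 9, - 6/11, 5, 9]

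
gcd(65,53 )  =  1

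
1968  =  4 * 492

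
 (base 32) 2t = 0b1011101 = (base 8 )135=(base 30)33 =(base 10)93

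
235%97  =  41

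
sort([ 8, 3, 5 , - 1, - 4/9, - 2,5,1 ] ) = [ - 2, - 1 , - 4/9, 1,3, 5, 5,8]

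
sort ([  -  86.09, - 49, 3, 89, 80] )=[ - 86.09, - 49, 3, 80,  89] 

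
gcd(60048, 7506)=7506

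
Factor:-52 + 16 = -36=-2^2*3^2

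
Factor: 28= 2^2 * 7^1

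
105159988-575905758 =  - 470745770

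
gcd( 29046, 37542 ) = 6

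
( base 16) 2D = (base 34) 1b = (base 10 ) 45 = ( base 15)30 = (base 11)41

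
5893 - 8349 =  - 2456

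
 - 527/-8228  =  31/484 = 0.06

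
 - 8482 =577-9059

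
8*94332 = 754656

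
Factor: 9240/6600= 7/5=5^ ( - 1)*7^1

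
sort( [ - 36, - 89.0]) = [ - 89.0,-36] 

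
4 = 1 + 3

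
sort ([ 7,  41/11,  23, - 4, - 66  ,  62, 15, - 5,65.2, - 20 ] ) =[- 66, - 20,-5, - 4 , 41/11,7,15, 23,62,  65.2] 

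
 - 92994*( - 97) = 9020418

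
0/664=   0 = 0.00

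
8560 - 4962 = 3598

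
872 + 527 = 1399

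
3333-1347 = 1986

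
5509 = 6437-928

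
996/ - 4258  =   - 1+1631/2129 = - 0.23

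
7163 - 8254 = - 1091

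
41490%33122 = 8368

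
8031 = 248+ 7783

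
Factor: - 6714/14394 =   -  1119/2399 = - 3^1*373^1 * 2399^ ( - 1)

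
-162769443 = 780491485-943260928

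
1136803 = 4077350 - 2940547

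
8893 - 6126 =2767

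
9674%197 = 21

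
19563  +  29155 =48718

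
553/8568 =79/1224 = 0.06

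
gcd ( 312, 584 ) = 8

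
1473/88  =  1473/88 = 16.74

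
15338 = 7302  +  8036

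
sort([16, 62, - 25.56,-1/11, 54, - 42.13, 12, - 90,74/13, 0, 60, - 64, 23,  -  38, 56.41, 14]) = [ - 90,  -  64,  -  42.13 , - 38, - 25.56, - 1/11, 0, 74/13,12, 14, 16, 23,54,56.41,  60, 62 ] 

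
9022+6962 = 15984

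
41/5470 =41/5470= 0.01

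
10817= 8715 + 2102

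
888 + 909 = 1797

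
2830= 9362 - 6532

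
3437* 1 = 3437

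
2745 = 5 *549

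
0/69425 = 0  =  0.00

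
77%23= 8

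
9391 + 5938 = 15329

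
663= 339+324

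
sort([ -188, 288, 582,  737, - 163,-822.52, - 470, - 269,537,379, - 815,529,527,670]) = [  -  822.52, - 815, - 470, - 269, -188, - 163, 288,379, 527, 529,537, 582,670,737 ]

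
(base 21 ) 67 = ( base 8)205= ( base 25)58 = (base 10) 133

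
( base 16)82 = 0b10000010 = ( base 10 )130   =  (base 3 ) 11211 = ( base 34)3S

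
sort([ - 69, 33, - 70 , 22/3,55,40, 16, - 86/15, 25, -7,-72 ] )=[ - 72, - 70, - 69, - 7,-86/15, 22/3, 16, 25, 33, 40,55] 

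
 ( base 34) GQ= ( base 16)23A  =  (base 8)1072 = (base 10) 570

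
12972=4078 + 8894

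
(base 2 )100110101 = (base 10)309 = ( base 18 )H3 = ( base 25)C9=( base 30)a9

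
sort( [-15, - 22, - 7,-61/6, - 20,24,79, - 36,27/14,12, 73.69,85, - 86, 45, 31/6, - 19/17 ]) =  [-86,- 36,-22,-20,-15, - 61/6 , - 7,- 19/17, 27/14  ,  31/6,12, 24,45,73.69, 79, 85 ]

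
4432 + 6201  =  10633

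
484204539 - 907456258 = - 423251719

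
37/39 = 37/39 = 0.95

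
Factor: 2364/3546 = 2/3  =  2^1*3^( - 1 )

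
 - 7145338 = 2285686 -9431024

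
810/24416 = 405/12208  =  0.03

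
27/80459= 27/80459 = 0.00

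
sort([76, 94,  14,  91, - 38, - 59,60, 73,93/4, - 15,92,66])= [ - 59,  -  38, - 15,  14 , 93/4,60, 66 , 73, 76, 91,  92, 94]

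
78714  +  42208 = 120922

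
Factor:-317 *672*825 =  - 2^5*3^2*5^2 * 7^1*11^1 *317^1=- 175744800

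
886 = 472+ 414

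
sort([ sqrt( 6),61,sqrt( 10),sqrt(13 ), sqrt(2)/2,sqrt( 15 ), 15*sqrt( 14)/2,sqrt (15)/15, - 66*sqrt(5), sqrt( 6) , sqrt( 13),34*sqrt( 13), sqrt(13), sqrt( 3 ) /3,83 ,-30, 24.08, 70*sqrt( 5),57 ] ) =[ - 66*sqrt( 5),-30 , sqrt(15) /15,sqrt( 3) /3,  sqrt( 2 ) /2,sqrt( 6), sqrt( 6 ),sqrt( 10),sqrt (13 ),sqrt (13),sqrt( 13),sqrt( 15),24.08,15*sqrt (14)/2,57,61,83, 34*sqrt( 13),70*sqrt (5) ] 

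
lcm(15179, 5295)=227685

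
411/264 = 1 + 49/88 = 1.56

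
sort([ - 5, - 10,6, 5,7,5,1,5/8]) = [ - 10,-5,5/8,1,5, 5 , 6,7] 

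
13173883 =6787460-  -  6386423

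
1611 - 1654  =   -43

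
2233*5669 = 12658877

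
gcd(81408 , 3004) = 4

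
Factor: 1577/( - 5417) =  - 19^1*83^1*5417^( - 1 ) 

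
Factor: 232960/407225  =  2^9*5^( - 1)*179^(-1)  =  512/895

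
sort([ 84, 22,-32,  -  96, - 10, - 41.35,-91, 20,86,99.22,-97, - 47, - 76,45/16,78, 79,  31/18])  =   [-97,- 96, - 91, - 76, - 47, - 41.35, - 32, - 10, 31/18,45/16, 20,22,  78,79, 84,86,  99.22 ]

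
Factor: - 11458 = - 2^1*17^1*337^1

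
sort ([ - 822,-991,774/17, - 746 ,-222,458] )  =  [-991,-822, - 746, - 222, 774/17, 458 ]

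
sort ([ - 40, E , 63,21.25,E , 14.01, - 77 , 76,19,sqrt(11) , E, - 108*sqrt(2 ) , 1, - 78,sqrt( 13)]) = [ - 108*sqrt( 2), -78,- 77, - 40,  1,E,E,  E, sqrt ( 11),sqrt( 13 ), 14.01, 19 , 21.25,63,  76 ] 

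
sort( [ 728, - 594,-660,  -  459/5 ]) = [ - 660, - 594, - 459/5, 728 ] 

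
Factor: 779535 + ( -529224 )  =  250311 = 3^1*83437^1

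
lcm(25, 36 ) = 900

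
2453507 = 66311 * 37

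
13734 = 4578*3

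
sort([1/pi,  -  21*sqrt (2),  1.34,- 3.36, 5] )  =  [-21*sqrt(2),  -  3.36,1/pi,1.34,5 ] 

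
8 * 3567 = 28536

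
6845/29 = 6845/29 = 236.03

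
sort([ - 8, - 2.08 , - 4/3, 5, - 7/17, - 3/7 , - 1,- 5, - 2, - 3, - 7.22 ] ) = [ - 8, - 7.22,-5, -3  , - 2.08, - 2, - 4/3, - 1, - 3/7, - 7/17,5 ] 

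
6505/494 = 13 + 83/494 = 13.17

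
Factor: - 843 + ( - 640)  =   - 1483^1=-1483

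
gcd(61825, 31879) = 1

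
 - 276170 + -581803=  - 857973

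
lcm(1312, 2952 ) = 11808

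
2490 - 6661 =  - 4171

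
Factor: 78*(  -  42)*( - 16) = 2^6*3^2* 7^1*13^1 = 52416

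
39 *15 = 585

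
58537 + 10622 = 69159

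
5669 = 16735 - 11066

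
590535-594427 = -3892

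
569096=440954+128142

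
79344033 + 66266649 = 145610682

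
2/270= 1/135 = 0.01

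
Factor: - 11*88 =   -  2^3*11^2 =- 968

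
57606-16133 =41473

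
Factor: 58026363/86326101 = 3^(-2)*19^( - 1)*168277^( - 1)*19342121^1 = 19342121/28775367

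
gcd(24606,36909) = 12303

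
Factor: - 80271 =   -  3^4 * 991^1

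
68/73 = 68/73 = 0.93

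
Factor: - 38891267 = -31^1*1254557^1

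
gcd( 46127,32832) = 1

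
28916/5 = 28916/5= 5783.20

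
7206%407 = 287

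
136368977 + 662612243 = 798981220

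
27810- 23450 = 4360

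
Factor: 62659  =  62659^1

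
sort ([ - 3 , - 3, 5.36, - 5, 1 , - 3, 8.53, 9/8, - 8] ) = [ -8, - 5, - 3, - 3, -3, 1  ,  9/8, 5.36, 8.53]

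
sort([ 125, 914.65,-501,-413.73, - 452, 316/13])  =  [ - 501, - 452,  -  413.73,316/13, 125, 914.65] 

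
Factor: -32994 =-2^1* 3^3*13^1*47^1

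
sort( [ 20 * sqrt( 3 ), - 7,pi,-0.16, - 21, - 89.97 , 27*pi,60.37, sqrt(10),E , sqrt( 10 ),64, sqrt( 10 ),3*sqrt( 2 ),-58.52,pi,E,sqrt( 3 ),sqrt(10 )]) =[-89.97, -58.52,- 21, - 7,-0.16,  sqrt( 3 ),E,E,pi,pi, sqrt( 10 ),sqrt( 10 ),sqrt ( 10 ),sqrt( 10),3*sqrt( 2),20 * sqrt ( 3 ),60.37,64,27 * pi ] 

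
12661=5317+7344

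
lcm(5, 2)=10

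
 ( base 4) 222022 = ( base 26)3PK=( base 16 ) A8A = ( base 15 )bed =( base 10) 2698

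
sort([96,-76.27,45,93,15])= [ - 76.27,15,45,  93,96 ]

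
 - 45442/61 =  - 45442/61= -  744.95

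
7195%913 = 804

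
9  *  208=1872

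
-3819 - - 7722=3903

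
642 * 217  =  139314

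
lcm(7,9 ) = 63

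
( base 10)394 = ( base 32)CA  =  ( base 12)28a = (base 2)110001010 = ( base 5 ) 3034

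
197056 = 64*3079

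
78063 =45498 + 32565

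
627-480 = 147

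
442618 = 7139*62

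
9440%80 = 0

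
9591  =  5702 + 3889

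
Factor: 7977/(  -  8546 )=-2^(-1)*3^1*2659^1*4273^(-1 )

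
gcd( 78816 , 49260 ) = 9852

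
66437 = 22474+43963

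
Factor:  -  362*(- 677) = 2^1 *181^1*677^1 = 245074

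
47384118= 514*92187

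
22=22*1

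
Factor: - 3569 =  - 43^1*83^1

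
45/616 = 45/616 = 0.07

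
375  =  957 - 582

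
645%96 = 69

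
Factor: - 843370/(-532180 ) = 187/118 = 2^( - 1 )*11^1*17^1*59^( - 1) 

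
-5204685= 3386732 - 8591417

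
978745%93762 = 41125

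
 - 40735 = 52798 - 93533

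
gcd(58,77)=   1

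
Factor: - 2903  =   - 2903^1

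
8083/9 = 8083/9 = 898.11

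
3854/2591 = 1+1263/2591 = 1.49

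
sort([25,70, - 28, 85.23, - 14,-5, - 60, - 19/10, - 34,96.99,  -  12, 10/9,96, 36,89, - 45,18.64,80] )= [ - 60, - 45, - 34,  -  28,  -  14,  -  12, - 5 ,-19/10, 10/9,  18.64, 25, 36, 70,80,85.23, 89,96,96.99 ] 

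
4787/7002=4787/7002 = 0.68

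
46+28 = 74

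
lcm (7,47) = 329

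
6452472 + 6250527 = 12702999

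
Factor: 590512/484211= 2^4*7^( - 1)*167^1 * 313^(-1 )= 2672/2191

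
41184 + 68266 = 109450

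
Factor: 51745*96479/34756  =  4992305855/34756 = 2^(-2)*5^1*79^1*131^1*8689^(  -  1)*96479^1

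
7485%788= 393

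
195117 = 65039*3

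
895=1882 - 987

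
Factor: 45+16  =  61 = 61^1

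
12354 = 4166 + 8188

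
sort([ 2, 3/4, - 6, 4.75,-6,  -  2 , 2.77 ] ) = [ - 6, - 6, - 2, 3/4, 2,  2.77,4.75 ] 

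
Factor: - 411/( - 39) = 13^( - 1 )*137^1 = 137/13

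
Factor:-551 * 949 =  - 13^1*19^1 * 29^1*73^1 = - 522899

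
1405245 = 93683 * 15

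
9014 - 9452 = - 438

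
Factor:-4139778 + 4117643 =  - 22135 =-5^1*19^1* 233^1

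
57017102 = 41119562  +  15897540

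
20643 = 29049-8406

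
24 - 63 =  - 39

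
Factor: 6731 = 53^1*127^1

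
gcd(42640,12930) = 10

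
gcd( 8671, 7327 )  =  1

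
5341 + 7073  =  12414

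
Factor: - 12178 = -2^1 * 6089^1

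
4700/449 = 4700/449 = 10.47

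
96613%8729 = 594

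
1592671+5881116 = 7473787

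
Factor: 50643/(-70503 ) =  - 3^1*17^1*71^(  -  1) =- 51/71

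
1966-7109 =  - 5143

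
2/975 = 2/975 = 0.00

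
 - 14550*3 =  - 43650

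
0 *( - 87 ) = 0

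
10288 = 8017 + 2271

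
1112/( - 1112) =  - 1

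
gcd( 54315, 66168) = 9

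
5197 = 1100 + 4097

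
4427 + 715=5142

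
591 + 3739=4330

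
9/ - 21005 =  - 9/21005= -0.00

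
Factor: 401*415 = 166415  =  5^1*83^1*401^1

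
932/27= 932/27=34.52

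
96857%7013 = 5688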